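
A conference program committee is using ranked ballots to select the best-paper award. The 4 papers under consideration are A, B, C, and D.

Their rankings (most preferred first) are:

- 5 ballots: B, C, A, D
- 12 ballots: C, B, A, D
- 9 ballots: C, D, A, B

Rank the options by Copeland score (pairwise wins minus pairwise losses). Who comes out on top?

Pairwise results:
  A vs B: B wins 17–9.
  A vs C: C wins 26–0.
  A vs D: A wins 17–9.
  B vs C: C wins 21–5.
  B vs D: B wins 17–9.
  C vs D: C wins 26–0.
Copeland scores (wins − losses):
  A: 1 − 2 = -1
  B: 2 − 1 = 1
  C: 3 − 0 = 3
  D: 0 − 3 = -3
C has the best Copeland score.

C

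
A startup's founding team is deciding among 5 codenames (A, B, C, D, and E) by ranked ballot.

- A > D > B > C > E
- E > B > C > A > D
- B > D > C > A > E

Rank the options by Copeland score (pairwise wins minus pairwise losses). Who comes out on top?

Pairwise results:
  A vs B: B wins 2–1.
  A vs C: C wins 2–1.
  A vs D: A wins 2–1.
  A vs E: A wins 2–1.
  B vs C: B wins 3–0.
  B vs D: B wins 2–1.
  B vs E: B wins 2–1.
  C vs D: D wins 2–1.
  C vs E: C wins 2–1.
  D vs E: D wins 2–1.
Copeland scores (wins − losses):
  A: 2 − 2 = 0
  B: 4 − 0 = 4
  C: 2 − 2 = 0
  D: 2 − 2 = 0
  E: 0 − 4 = -4
B has the best Copeland score.

B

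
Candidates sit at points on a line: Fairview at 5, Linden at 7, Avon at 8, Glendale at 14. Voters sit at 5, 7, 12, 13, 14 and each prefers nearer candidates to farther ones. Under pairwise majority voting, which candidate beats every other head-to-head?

Glendale

With single-peaked preferences on a line, the Condorcet winner is the candidate closest to the median voter.
The median voter (position 12) is closest to Glendale at 14.
Check: Glendale vs Avon — voters closer to Glendale: 3 of 5.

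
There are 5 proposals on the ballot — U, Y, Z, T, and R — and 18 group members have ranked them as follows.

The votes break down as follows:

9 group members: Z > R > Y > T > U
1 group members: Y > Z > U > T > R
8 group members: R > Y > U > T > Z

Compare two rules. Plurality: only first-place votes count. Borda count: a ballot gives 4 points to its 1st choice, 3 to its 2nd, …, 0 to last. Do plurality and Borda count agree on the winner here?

No

Plurality first-place counts: U 0, Y 1, Z 9, T 0, R 8 → Z.
Borda totals: U 18, Y 46, Z 39, T 18, R 59 → R.
The two rules disagree: plurality picks Z, Borda picks R.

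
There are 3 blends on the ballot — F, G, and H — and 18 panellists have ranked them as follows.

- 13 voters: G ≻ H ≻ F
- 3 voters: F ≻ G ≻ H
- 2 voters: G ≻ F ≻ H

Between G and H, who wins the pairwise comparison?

G

Ballots ranking G above H: 13+3+2 = 18.
Ballots ranking H above G: 0.
G wins the head-to-head, 18–0.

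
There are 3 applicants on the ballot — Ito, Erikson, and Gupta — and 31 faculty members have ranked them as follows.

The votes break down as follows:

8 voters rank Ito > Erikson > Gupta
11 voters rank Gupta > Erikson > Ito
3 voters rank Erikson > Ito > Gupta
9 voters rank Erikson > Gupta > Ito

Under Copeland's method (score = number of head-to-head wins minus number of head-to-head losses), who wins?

Erikson

Pairwise results:
  Ito vs Erikson: Erikson wins 23–8.
  Ito vs Gupta: Gupta wins 20–11.
  Erikson vs Gupta: Erikson wins 20–11.
Copeland scores (wins − losses):
  Ito: 0 − 2 = -2
  Erikson: 2 − 0 = 2
  Gupta: 1 − 1 = 0
Erikson has the best Copeland score.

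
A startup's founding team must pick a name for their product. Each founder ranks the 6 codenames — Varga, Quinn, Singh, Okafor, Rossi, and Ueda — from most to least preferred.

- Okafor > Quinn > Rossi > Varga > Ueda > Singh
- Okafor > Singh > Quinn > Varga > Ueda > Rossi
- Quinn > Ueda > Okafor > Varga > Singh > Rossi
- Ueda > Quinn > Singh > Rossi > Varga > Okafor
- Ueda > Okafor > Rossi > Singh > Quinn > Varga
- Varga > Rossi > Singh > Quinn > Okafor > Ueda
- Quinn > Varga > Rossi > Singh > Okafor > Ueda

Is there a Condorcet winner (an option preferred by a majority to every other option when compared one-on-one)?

Head-to-head results (7 voters total):
Varga vs Quinn: Quinn wins 6–1.
Varga vs Singh: Varga wins 4–3.
Varga vs Okafor: Okafor wins 4–3.
Varga vs Rossi: Varga wins 4–3.
Varga vs Ueda: Varga wins 4–3.
Quinn vs Singh: Quinn wins 4–3.
Quinn vs Okafor: Quinn wins 4–3.
Quinn vs Rossi: Quinn wins 5–2.
Quinn vs Ueda: Quinn wins 5–2.
Singh vs Okafor: Okafor wins 4–3.
Singh vs Rossi: Rossi wins 4–3.
Singh vs Ueda: Ueda wins 4–3.
Okafor vs Rossi: Okafor wins 4–3.
Okafor vs Ueda: Okafor wins 4–3.
Rossi vs Ueda: Ueda wins 4–3.
Quinn beats each rival — Varga (6–1), Singh (4–3), Okafor (4–3), Rossi (5–2), Ueda (5–2) — so Quinn is the Condorcet winner.

Yes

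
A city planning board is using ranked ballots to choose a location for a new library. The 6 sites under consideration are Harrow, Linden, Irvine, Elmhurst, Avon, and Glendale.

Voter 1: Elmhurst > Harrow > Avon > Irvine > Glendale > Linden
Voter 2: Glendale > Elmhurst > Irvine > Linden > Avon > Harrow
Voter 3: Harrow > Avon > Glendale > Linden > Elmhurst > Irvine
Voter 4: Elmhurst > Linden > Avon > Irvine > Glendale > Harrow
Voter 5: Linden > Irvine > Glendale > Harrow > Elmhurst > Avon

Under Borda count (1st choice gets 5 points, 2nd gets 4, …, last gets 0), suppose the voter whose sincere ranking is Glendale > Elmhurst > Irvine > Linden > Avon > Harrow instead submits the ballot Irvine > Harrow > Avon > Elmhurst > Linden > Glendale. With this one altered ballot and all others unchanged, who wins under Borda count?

Borda totals with the altered ballot: Harrow 15, Linden 12, Irvine 13, Elmhurst 14, Avon 13, Glendale 8.
The switch changes the winner from Elmhurst to Harrow.

Harrow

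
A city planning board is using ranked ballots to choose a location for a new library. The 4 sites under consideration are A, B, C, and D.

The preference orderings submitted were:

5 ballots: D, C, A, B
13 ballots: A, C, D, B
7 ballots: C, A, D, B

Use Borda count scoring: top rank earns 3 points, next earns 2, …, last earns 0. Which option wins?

A

Borda scores:
  A: 5·1 + 13·3 + 7·2 = 58
  B: 5·0 + 13·0 + 7·0 = 0
  C: 5·2 + 13·2 + 7·3 = 57
  D: 5·3 + 13·1 + 7·1 = 35
A has the highest total.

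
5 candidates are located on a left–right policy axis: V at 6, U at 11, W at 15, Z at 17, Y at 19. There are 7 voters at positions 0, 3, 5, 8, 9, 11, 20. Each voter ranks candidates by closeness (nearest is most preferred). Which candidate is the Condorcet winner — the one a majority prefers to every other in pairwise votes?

With single-peaked preferences on a line, the Condorcet winner is the candidate closest to the median voter.
The median voter (position 8) is closest to V at 6.
Check: V vs Y — voters closer to V: 6 of 7.

V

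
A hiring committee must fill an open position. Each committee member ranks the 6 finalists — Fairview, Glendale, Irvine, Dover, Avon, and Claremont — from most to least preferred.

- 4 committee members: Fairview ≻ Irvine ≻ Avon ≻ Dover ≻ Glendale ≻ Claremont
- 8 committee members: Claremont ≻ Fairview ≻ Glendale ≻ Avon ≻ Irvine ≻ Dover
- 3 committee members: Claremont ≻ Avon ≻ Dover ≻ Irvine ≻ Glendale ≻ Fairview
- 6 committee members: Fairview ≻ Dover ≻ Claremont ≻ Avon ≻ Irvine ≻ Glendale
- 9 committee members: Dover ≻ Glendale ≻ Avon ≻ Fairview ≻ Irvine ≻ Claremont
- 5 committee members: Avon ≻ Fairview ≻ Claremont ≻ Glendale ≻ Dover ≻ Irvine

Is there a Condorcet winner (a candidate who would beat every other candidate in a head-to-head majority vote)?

Head-to-head results (35 voters total):
Fairview vs Glendale: Fairview wins 23–12.
Fairview vs Irvine: Fairview wins 32–3.
Fairview vs Dover: Fairview wins 23–12.
Fairview vs Avon: Fairview wins 18–17.
Fairview vs Claremont: Fairview wins 24–11.
Glendale vs Irvine: Glendale wins 22–13.
Glendale vs Dover: Dover wins 22–13.
Glendale vs Avon: Avon wins 18–17.
Glendale vs Claremont: Claremont wins 22–13.
Irvine vs Dover: Dover wins 23–12.
Irvine vs Avon: Avon wins 31–4.
Irvine vs Claremont: Claremont wins 22–13.
Dover vs Avon: Avon wins 20–15.
Dover vs Claremont: Dover wins 19–16.
Avon vs Claremont: Avon wins 18–17.
Fairview beats each rival — Glendale (23–12), Irvine (32–3), Dover (23–12), Avon (18–17), Claremont (24–11) — so Fairview is the Condorcet winner.

Yes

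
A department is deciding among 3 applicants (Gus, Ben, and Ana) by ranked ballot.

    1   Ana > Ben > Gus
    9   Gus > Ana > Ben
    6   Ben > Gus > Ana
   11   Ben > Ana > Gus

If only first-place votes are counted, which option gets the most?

Ben

First-place vote totals:
  Gus: 9
  Ben: 17
  Ana: 1
Ben has the most first-place votes.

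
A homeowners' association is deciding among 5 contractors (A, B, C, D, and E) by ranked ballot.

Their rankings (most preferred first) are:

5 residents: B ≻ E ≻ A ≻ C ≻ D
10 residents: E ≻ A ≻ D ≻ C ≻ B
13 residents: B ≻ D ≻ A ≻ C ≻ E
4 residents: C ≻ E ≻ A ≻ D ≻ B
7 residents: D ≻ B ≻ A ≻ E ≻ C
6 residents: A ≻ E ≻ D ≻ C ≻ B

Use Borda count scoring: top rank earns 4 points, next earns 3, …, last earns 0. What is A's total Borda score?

112

Borda scores:
  A: 5·2 + 10·3 + 13·2 + 4·2 + 7·2 + 6·4 = 112
  B: 5·4 + 10·0 + 13·4 + 4·0 + 7·3 + 6·0 = 93
  C: 5·1 + 10·1 + 13·1 + 4·4 + 7·0 + 6·1 = 50
  D: 5·0 + 10·2 + 13·3 + 4·1 + 7·4 + 6·2 = 103
  E: 5·3 + 10·4 + 13·0 + 4·3 + 7·1 + 6·3 = 92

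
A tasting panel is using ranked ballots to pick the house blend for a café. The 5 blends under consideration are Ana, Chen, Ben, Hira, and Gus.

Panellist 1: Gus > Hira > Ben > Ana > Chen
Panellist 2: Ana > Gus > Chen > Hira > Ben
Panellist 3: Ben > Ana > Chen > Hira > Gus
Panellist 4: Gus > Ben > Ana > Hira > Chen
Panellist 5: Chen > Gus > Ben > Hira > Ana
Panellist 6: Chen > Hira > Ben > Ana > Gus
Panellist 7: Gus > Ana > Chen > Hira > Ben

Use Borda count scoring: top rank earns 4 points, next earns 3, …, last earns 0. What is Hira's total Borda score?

Borda scores:
  Ana: 1 + 4 + 3 + 2 + 0 + 1 + 3 = 14
  Chen: 0 + 2 + 2 + 0 + 4 + 4 + 2 = 14
  Ben: 2 + 0 + 4 + 3 + 2 + 2 + 0 = 13
  Hira: 3 + 1 + 1 + 1 + 1 + 3 + 1 = 11
  Gus: 4 + 3 + 0 + 4 + 3 + 0 + 4 = 18

11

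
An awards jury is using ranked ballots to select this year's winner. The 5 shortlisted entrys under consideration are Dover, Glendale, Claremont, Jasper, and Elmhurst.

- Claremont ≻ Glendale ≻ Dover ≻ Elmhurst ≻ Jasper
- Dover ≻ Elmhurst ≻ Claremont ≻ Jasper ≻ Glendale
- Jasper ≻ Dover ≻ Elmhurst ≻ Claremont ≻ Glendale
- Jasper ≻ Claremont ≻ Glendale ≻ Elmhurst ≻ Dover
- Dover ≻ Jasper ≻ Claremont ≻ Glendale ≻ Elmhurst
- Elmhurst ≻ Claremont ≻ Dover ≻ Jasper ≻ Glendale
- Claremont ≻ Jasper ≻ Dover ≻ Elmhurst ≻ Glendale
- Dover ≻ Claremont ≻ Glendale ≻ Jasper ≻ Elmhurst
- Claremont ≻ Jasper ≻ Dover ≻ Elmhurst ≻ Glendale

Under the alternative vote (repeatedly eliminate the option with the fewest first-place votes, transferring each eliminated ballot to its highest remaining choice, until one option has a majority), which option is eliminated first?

Round 1: Dover 3, Claremont 3, Jasper 2, Elmhurst 1, Glendale 0. Glendale has the fewest and is eliminated.
Round 2: Dover 3, Claremont 3, Jasper 2, Elmhurst 1. Elmhurst has the fewest and is eliminated.
Round 3: Claremont 4, Dover 3, Jasper 2. Jasper has the fewest and is eliminated.
Round 4: Claremont 5, Dover 4. Claremont has a majority.

Glendale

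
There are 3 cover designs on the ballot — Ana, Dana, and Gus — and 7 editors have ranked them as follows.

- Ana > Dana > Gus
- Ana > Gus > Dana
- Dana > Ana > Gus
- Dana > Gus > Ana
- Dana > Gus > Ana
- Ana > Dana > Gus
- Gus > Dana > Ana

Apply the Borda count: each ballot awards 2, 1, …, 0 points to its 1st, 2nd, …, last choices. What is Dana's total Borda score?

9

Borda scores:
  Ana: 2 + 2 + 1 + 0 + 0 + 2 + 0 = 7
  Dana: 1 + 0 + 2 + 2 + 2 + 1 + 1 = 9
  Gus: 0 + 1 + 0 + 1 + 1 + 0 + 2 = 5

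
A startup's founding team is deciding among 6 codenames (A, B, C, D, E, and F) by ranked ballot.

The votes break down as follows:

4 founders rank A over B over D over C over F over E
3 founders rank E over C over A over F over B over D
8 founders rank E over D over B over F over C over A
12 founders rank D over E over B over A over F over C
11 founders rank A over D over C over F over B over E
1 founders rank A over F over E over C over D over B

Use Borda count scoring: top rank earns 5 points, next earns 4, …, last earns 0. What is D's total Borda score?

Borda scores:
  A: 4·5 + 3·3 + 8·0 + 12·2 + 11·5 + 5 = 113
  B: 4·4 + 3·1 + 8·3 + 12·3 + 11·1 + 0 = 90
  C: 4·2 + 3·4 + 8·1 + 12·0 + 11·3 + 2 = 63
  D: 4·3 + 3·0 + 8·4 + 12·5 + 11·4 + 1 = 149
  E: 4·0 + 3·5 + 8·5 + 12·4 + 11·0 + 3 = 106
  F: 4·1 + 3·2 + 8·2 + 12·1 + 11·2 + 4 = 64

149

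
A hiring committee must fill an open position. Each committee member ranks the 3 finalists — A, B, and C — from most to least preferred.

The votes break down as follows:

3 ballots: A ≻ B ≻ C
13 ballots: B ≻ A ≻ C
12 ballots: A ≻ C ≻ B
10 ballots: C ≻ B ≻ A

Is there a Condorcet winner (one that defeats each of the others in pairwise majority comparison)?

Head-to-head results (38 voters total):
A vs B: B wins 23–15.
A vs C: A wins 28–10.
B vs C: C wins 22–16.
No candidate beats all others: A beats C beats B beats A, a majority cycle.

No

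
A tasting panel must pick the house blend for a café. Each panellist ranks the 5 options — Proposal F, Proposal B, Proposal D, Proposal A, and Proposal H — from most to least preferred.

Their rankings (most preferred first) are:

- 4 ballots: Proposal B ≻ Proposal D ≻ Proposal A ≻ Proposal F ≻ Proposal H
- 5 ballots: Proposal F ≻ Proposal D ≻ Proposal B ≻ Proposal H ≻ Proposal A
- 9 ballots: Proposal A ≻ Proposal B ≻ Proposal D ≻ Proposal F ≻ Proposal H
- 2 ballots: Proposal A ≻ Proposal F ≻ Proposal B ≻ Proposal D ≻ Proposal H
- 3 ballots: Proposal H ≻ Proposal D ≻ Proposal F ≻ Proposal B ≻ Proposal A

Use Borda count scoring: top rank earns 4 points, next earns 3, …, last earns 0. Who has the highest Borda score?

Borda scores:
  Proposal F: 4·1 + 5·4 + 9·1 + 2·3 + 3·2 = 45
  Proposal B: 4·4 + 5·2 + 9·3 + 2·2 + 3·1 = 60
  Proposal D: 4·3 + 5·3 + 9·2 + 2·1 + 3·3 = 56
  Proposal A: 4·2 + 5·0 + 9·4 + 2·4 + 3·0 = 52
  Proposal H: 4·0 + 5·1 + 9·0 + 2·0 + 3·4 = 17
Proposal B has the highest total.

Proposal B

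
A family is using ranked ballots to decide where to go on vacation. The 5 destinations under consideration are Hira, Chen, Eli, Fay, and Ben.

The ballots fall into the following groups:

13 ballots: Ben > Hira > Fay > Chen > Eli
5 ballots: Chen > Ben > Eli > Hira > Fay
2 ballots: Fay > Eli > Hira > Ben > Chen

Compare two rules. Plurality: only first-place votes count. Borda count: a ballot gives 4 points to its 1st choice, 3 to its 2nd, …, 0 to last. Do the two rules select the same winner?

Yes

Plurality first-place counts: Hira 0, Chen 5, Eli 0, Fay 2, Ben 13 → Ben.
Borda totals: Hira 48, Chen 33, Eli 16, Fay 34, Ben 69 → Ben.
The two rules agree on Ben.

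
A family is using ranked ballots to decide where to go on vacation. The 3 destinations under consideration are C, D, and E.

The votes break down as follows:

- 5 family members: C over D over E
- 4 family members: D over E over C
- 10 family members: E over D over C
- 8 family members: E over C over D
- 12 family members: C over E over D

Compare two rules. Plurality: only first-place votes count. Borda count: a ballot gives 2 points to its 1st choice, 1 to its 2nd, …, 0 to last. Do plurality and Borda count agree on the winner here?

Plurality first-place counts: C 17, D 4, E 18 → E.
Borda totals: C 42, D 23, E 52 → E.
The two rules agree on E.

Yes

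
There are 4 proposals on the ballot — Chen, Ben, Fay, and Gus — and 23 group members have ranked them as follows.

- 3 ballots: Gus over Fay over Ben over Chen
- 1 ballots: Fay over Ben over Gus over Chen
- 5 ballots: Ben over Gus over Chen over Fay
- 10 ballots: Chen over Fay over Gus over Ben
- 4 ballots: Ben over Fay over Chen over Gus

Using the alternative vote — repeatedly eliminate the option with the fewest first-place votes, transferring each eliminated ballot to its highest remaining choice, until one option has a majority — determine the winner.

Round 1: Chen 10, Ben 9, Gus 3, Fay 1. Fay has the fewest and is eliminated.
Round 2: Chen 10, Ben 10, Gus 3. Gus has the fewest and is eliminated.
Round 3: Ben 13, Chen 10. Ben has a majority.

Ben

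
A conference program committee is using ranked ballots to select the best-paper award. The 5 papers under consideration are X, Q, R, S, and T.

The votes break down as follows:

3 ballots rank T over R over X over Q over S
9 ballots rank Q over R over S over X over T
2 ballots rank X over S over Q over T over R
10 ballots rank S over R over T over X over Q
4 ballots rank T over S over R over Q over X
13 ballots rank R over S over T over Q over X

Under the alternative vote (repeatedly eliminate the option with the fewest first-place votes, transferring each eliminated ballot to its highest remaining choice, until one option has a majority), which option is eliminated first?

X

Round 1: R 13, S 10, Q 9, T 7, X 2. X has the fewest and is eliminated.
Round 2: R 13, S 12, Q 9, T 7. T has the fewest and is eliminated.
Round 3: R 16, S 16, Q 9. Q has the fewest and is eliminated.
Round 4: R 25, S 16. R has a majority.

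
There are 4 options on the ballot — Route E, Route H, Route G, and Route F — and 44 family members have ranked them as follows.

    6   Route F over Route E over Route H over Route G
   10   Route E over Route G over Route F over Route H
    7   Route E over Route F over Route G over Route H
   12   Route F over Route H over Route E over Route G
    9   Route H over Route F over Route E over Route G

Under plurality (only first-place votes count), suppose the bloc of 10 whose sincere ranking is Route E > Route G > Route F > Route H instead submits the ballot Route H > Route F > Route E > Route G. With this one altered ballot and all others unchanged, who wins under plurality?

First-place totals with the altered ballot: Route E 7, Route H 19, Route G 0, Route F 18.
The switch changes the winner from Route F to Route H.

Route H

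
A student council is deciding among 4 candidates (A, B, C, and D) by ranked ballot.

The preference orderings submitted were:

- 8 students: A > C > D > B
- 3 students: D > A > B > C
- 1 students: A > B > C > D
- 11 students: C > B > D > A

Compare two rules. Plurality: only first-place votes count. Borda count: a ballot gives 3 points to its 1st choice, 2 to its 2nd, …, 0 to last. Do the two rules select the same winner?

Yes

Plurality first-place counts: A 9, B 0, C 11, D 3 → C.
Borda totals: A 33, B 27, C 50, D 28 → C.
The two rules agree on C.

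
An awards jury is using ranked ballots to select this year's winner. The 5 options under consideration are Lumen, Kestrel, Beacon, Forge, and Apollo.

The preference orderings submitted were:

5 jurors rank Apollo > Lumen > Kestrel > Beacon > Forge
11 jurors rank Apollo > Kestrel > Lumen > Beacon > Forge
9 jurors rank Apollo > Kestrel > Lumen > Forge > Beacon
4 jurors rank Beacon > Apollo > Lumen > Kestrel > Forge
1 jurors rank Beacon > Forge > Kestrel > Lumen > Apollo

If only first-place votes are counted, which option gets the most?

Apollo

First-place vote totals:
  Lumen: 0
  Kestrel: 0
  Beacon: 5
  Forge: 0
  Apollo: 25
Apollo has the most first-place votes.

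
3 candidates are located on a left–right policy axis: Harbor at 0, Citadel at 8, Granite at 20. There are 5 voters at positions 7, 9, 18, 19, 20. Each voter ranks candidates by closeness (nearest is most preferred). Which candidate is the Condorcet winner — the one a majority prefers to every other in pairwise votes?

Granite

With single-peaked preferences on a line, the Condorcet winner is the candidate closest to the median voter.
The median voter (position 18) is closest to Granite at 20.
Check: Granite vs Citadel — voters closer to Granite: 3 of 5.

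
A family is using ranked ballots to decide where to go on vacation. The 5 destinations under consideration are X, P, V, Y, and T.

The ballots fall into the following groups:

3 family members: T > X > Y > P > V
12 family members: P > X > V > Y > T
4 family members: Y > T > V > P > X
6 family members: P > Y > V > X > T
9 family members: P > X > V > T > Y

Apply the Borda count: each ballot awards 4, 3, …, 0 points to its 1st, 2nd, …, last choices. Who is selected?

Borda scores:
  X: 3·3 + 12·3 + 4·0 + 6·1 + 9·3 = 78
  P: 3·1 + 12·4 + 4·1 + 6·4 + 9·4 = 115
  V: 3·0 + 12·2 + 4·2 + 6·2 + 9·2 = 62
  Y: 3·2 + 12·1 + 4·4 + 6·3 + 9·0 = 52
  T: 3·4 + 12·0 + 4·3 + 6·0 + 9·1 = 33
P has the highest total.

P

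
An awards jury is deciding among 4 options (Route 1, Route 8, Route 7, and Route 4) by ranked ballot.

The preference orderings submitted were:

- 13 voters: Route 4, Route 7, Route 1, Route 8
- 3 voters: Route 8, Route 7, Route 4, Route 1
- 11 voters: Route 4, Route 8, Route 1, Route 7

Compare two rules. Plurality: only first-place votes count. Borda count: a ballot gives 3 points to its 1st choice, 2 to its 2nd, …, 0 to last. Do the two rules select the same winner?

Plurality first-place counts: Route 1 0, Route 8 3, Route 7 0, Route 4 24 → Route 4.
Borda totals: Route 1 24, Route 8 31, Route 7 32, Route 4 75 → Route 4.
The two rules agree on Route 4.

Yes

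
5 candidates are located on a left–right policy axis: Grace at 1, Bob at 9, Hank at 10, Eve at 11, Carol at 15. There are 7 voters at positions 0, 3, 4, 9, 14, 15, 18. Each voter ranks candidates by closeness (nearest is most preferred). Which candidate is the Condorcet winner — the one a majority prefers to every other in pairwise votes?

With single-peaked preferences on a line, the Condorcet winner is the candidate closest to the median voter.
The median voter (position 9) is closest to Bob at 9.
Check: Bob vs Grace — voters closer to Bob: 4 of 7.

Bob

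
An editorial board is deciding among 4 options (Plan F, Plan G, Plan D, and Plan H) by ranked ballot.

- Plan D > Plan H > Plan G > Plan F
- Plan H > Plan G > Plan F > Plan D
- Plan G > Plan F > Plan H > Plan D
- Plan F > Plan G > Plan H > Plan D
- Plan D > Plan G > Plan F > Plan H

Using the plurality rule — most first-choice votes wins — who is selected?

First-place vote totals:
  Plan F: 1
  Plan G: 1
  Plan D: 2
  Plan H: 1
Plan D has the most first-place votes.

Plan D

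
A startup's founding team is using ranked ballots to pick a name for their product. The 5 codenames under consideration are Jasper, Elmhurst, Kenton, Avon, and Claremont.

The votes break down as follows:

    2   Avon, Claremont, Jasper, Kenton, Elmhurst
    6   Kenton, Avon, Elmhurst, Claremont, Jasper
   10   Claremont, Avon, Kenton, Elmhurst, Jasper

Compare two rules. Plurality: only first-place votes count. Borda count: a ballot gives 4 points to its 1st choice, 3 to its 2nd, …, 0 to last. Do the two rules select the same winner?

Plurality first-place counts: Jasper 0, Elmhurst 0, Kenton 6, Avon 2, Claremont 10 → Claremont.
Borda totals: Jasper 4, Elmhurst 22, Kenton 46, Avon 56, Claremont 52 → Avon.
The two rules disagree: plurality picks Claremont, Borda picks Avon.

No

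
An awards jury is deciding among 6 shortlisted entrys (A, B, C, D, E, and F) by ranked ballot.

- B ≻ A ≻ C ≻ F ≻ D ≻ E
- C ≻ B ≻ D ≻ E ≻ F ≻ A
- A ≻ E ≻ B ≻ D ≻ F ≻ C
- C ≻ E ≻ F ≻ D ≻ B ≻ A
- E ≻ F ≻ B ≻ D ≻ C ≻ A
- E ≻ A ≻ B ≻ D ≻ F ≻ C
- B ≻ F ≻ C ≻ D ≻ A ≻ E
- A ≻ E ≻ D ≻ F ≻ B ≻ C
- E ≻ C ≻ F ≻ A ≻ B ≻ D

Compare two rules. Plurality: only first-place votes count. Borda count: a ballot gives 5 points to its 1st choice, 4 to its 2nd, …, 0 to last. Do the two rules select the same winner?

Yes

Plurality first-place counts: A 2, B 2, C 2, D 0, E 3, F 0 → E.
Borda totals: A 21, B 26, C 21, D 17, E 29, F 21 → E.
The two rules agree on E.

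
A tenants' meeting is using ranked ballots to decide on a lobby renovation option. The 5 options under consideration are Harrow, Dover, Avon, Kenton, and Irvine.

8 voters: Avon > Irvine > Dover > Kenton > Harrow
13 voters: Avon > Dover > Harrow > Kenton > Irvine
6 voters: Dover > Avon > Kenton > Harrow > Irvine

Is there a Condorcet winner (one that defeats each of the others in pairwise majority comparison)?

Head-to-head results (27 voters total):
Harrow vs Dover: Dover wins 27–0.
Harrow vs Avon: Avon wins 27–0.
Harrow vs Kenton: Kenton wins 14–13.
Harrow vs Irvine: Harrow wins 19–8.
Dover vs Avon: Avon wins 21–6.
Dover vs Kenton: Dover wins 27–0.
Dover vs Irvine: Dover wins 19–8.
Avon vs Kenton: Avon wins 27–0.
Avon vs Irvine: Avon wins 27–0.
Kenton vs Irvine: Kenton wins 19–8.
Avon beats each rival — Harrow (27–0), Dover (21–6), Kenton (27–0), Irvine (27–0) — so Avon is the Condorcet winner.

Yes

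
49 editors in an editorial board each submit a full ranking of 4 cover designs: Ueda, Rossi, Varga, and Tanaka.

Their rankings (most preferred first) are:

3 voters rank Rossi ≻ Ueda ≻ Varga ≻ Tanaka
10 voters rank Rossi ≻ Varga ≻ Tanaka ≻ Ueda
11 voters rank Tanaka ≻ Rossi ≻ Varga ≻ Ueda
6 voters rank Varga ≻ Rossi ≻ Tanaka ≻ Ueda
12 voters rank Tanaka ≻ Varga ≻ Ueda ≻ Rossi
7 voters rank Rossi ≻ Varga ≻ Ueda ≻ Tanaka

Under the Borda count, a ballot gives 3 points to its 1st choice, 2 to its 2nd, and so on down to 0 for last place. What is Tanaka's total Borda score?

85

Borda scores:
  Ueda: 3·2 + 10·0 + 11·0 + 6·0 + 12·1 + 7·1 = 25
  Rossi: 3·3 + 10·3 + 11·2 + 6·2 + 12·0 + 7·3 = 94
  Varga: 3·1 + 10·2 + 11·1 + 6·3 + 12·2 + 7·2 = 90
  Tanaka: 3·0 + 10·1 + 11·3 + 6·1 + 12·3 + 7·0 = 85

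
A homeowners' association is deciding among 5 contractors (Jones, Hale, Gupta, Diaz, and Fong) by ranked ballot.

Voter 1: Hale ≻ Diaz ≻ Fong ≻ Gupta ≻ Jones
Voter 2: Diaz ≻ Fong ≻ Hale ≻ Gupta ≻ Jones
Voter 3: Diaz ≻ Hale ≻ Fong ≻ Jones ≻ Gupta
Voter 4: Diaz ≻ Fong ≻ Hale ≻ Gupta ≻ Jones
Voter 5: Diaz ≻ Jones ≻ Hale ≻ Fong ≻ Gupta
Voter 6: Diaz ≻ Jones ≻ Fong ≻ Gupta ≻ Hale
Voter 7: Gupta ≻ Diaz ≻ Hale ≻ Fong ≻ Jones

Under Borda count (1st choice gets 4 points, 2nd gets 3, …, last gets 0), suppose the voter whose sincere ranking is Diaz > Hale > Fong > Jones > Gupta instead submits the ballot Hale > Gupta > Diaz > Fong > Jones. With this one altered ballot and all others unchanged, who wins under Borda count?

Borda totals with the altered ballot: Jones 6, Hale 16, Gupta 11, Diaz 24, Fong 13.
The winner is unchanged: still Diaz.

Diaz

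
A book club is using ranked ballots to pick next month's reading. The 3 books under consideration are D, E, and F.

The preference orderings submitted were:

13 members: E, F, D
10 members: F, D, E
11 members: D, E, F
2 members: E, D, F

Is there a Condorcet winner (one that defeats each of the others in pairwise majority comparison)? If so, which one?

Head-to-head results (36 voters total):
D vs E: D wins 21–15.
D vs F: F wins 23–13.
E vs F: E wins 26–10.
No candidate beats all others: D beats E beats F beats D, a majority cycle.

None — there is no Condorcet winner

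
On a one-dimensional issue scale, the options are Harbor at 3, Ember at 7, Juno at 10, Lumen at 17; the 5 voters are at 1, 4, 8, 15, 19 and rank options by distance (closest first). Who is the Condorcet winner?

With single-peaked preferences on a line, the Condorcet winner is the candidate closest to the median voter.
The median voter (position 8) is closest to Ember at 7.
Check: Ember vs Juno — voters closer to Ember: 3 of 5.

Ember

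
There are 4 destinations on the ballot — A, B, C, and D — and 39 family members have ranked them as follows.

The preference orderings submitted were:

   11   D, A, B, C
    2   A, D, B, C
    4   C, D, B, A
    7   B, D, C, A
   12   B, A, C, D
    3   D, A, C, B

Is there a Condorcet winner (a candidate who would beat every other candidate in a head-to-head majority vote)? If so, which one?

D

Head-to-head results (39 voters total):
A vs B: B wins 23–16.
A vs C: A wins 28–11.
A vs D: D wins 25–14.
B vs C: B wins 32–7.
B vs D: D wins 20–19.
C vs D: D wins 23–16.
D beats each rival — A (25–14), B (20–19), C (23–16) — so D is the Condorcet winner.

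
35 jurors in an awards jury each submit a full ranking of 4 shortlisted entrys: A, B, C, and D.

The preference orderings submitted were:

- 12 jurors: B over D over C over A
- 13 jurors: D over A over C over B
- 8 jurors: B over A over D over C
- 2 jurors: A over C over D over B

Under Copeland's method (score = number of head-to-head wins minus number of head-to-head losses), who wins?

Pairwise results:
  A vs B: B wins 20–15.
  A vs C: A wins 23–12.
  A vs D: D wins 25–10.
  B vs C: B wins 20–15.
  B vs D: B wins 20–15.
  C vs D: D wins 33–2.
Copeland scores (wins − losses):
  A: 1 − 2 = -1
  B: 3 − 0 = 3
  C: 0 − 3 = -3
  D: 2 − 1 = 1
B has the best Copeland score.

B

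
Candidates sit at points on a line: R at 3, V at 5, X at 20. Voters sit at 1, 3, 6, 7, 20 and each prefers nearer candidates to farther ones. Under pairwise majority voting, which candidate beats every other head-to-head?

V

With single-peaked preferences on a line, the Condorcet winner is the candidate closest to the median voter.
The median voter (position 6) is closest to V at 5.
Check: V vs R — voters closer to V: 3 of 5.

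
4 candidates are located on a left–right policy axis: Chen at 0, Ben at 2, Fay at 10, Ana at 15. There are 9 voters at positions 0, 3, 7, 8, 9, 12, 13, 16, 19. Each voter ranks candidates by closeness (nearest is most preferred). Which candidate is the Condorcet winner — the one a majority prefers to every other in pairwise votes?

With single-peaked preferences on a line, the Condorcet winner is the candidate closest to the median voter.
The median voter (position 9) is closest to Fay at 10.
Check: Fay vs Ben — voters closer to Fay: 7 of 9.

Fay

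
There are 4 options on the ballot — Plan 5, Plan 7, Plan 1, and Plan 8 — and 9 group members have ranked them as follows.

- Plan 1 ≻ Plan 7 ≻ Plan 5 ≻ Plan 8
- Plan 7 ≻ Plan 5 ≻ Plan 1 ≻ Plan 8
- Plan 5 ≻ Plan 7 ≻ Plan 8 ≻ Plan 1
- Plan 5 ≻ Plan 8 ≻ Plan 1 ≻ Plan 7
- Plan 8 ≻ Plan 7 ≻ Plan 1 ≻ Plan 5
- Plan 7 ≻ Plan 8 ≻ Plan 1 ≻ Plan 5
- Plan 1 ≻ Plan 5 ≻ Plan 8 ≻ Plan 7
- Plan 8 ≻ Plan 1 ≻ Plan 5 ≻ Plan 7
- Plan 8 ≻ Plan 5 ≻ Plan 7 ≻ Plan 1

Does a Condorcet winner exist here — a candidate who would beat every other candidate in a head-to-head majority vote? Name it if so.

Head-to-head results (9 voters total):
Plan 5 vs Plan 7: Plan 5 wins 5–4.
Plan 5 vs Plan 1: Plan 1 wins 5–4.
Plan 5 vs Plan 8: Plan 5 wins 5–4.
Plan 7 vs Plan 1: Plan 7 wins 5–4.
Plan 7 vs Plan 8: Plan 8 wins 5–4.
Plan 1 vs Plan 8: Plan 8 wins 6–3.
No candidate beats all others: Plan 5 beats Plan 7 beats Plan 1 beats Plan 5, a majority cycle.

None — there is no Condorcet winner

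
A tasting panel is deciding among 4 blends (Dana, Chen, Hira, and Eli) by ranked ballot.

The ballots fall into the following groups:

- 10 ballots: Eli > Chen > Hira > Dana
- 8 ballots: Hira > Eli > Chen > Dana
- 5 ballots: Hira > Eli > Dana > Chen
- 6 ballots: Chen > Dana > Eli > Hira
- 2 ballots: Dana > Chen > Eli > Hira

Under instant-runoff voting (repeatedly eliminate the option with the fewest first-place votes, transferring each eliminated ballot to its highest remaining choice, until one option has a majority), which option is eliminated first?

Round 1: Hira 13, Eli 10, Chen 6, Dana 2. Dana has the fewest and is eliminated.
Round 2: Hira 13, Eli 10, Chen 8. Chen has the fewest and is eliminated.
Round 3: Eli 18, Hira 13. Eli has a majority.

Dana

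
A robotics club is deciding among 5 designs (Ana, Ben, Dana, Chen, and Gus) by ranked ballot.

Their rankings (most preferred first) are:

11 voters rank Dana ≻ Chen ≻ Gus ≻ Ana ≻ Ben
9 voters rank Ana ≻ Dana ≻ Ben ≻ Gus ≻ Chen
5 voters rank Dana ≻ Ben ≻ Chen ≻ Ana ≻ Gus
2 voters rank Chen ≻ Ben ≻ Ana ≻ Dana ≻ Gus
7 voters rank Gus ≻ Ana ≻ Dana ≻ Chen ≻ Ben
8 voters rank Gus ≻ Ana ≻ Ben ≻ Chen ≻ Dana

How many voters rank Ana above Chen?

Ballots ranking Ana above Chen: 9+7+8 = 24.
Ballots ranking Chen above Ana: 11+5+2 = 18.
So 24 of 42 voters prefer Ana to Chen.

24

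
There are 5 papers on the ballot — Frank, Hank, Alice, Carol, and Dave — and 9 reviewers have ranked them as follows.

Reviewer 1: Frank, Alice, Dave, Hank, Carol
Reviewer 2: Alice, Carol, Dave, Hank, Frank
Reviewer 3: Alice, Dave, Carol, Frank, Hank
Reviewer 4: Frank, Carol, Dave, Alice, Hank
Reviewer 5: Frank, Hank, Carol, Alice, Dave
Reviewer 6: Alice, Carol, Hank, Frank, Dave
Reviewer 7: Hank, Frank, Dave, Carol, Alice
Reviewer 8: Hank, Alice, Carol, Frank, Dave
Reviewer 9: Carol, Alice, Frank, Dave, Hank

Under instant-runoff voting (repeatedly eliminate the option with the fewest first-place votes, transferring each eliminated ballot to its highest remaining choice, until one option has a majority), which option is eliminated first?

Round 1: Frank 3, Alice 3, Hank 2, Carol 1, Dave 0. Dave has the fewest and is eliminated.
Round 2: Frank 3, Alice 3, Hank 2, Carol 1. Carol has the fewest and is eliminated.
Round 3: Alice 4, Frank 3, Hank 2. Hank has the fewest and is eliminated.
Round 4: Alice 5, Frank 4. Alice has a majority.

Dave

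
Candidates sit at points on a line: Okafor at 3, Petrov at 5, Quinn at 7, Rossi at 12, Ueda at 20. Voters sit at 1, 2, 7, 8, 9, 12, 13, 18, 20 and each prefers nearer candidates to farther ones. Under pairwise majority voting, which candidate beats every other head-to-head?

With single-peaked preferences on a line, the Condorcet winner is the candidate closest to the median voter.
The median voter (position 9) is closest to Quinn at 7.
Check: Quinn vs Rossi — voters closer to Quinn: 5 of 9.

Quinn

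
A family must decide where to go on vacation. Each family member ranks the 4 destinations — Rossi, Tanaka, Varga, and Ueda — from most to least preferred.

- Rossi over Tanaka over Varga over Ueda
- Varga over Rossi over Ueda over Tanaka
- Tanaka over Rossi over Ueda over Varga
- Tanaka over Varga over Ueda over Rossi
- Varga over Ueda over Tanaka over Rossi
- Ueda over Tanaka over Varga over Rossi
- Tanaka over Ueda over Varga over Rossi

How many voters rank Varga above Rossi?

Ballots ranking Varga above Rossi: 5.
Ballots ranking Rossi above Varga: 2.
So 5 of 7 voters prefer Varga to Rossi.

5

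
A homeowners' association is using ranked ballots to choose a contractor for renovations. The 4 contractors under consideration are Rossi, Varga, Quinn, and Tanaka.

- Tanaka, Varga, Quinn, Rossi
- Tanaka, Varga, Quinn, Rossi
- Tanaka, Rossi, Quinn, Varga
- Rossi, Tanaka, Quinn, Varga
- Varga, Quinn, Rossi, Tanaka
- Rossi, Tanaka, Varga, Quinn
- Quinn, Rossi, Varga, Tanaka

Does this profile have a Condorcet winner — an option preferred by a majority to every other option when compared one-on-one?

Head-to-head results (7 voters total):
Rossi vs Varga: Rossi wins 4–3.
Rossi vs Quinn: Quinn wins 4–3.
Rossi vs Tanaka: Rossi wins 4–3.
Varga vs Quinn: Varga wins 4–3.
Varga vs Tanaka: Tanaka wins 5–2.
Quinn vs Tanaka: Tanaka wins 5–2.
No candidate beats all others: Rossi beats Varga beats Quinn beats Rossi, a majority cycle.

No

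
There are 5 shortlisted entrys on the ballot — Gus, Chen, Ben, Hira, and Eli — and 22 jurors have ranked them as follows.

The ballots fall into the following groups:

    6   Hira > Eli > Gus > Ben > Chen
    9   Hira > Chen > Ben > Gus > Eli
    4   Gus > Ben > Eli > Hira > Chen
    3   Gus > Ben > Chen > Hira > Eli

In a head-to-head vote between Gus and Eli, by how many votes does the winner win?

Ballots ranking Gus above Eli: 9+4+3 = 16.
Ballots ranking Eli above Gus: 6.
Gus wins 16–6, a margin of 10.

10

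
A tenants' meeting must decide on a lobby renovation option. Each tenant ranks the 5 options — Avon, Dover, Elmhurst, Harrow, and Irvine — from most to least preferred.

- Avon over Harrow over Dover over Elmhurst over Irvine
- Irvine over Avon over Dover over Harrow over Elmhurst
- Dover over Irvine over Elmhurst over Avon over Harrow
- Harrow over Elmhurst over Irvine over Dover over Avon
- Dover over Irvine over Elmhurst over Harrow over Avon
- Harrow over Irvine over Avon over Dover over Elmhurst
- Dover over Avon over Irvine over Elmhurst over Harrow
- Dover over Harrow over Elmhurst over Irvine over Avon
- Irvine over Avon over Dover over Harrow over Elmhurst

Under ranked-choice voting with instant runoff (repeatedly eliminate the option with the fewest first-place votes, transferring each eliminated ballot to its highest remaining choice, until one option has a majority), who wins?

Dover

Round 1: Dover 4, Harrow 2, Irvine 2, Avon 1, Elmhurst 0. Elmhurst has the fewest and is eliminated.
Round 2: Dover 4, Harrow 2, Irvine 2, Avon 1. Avon has the fewest and is eliminated.
Round 3: Dover 4, Harrow 3, Irvine 2. Irvine has the fewest and is eliminated.
Round 4: Dover 6, Harrow 3. Dover has a majority.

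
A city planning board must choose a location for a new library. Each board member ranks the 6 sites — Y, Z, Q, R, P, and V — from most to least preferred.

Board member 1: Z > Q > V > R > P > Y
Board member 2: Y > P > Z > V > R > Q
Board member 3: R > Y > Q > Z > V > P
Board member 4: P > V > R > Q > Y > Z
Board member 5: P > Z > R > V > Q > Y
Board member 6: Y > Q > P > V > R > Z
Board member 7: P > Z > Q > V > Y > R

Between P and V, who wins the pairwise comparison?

P

Ballots ranking P above V: 5.
Ballots ranking V above P: 2.
P wins the head-to-head, 5–2.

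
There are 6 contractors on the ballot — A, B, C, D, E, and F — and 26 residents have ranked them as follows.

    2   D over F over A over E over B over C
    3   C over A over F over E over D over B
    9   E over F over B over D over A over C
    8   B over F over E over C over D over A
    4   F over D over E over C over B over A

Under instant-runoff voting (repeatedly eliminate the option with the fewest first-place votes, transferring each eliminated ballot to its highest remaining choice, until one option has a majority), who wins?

F

Round 1: E 9, B 8, F 4, C 3, D 2, A 0. A has the fewest and is eliminated.
Round 2: E 9, B 8, F 4, C 3, D 2. D has the fewest and is eliminated.
Round 3: E 9, B 8, F 6, C 3. C has the fewest and is eliminated.
Round 4: E 9, F 9, B 8. B has the fewest and is eliminated.
Round 5: F 17, E 9. F has a majority.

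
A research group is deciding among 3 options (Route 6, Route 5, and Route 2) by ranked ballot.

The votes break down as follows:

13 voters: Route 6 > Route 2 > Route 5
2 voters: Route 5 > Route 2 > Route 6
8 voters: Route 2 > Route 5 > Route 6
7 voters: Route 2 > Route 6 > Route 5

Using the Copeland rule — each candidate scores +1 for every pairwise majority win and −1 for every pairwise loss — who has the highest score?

Pairwise results:
  Route 6 vs Route 5: Route 6 wins 20–10.
  Route 6 vs Route 2: Route 2 wins 17–13.
  Route 5 vs Route 2: Route 2 wins 28–2.
Copeland scores (wins − losses):
  Route 6: 1 − 1 = 0
  Route 5: 0 − 2 = -2
  Route 2: 2 − 0 = 2
Route 2 has the best Copeland score.

Route 2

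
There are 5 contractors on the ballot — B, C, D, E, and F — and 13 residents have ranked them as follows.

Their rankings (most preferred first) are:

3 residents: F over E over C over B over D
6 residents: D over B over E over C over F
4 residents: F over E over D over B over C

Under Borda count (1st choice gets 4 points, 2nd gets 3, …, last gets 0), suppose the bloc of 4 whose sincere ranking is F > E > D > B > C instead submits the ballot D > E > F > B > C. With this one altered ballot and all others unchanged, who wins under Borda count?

Borda totals with the altered ballot: B 25, C 12, D 40, E 33, F 20.
The switch changes the winner from E to D.

D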